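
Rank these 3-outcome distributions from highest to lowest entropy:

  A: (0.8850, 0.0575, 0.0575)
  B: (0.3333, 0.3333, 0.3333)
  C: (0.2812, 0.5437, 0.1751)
B > C > A

Key insight: Entropy is maximized by uniform distributions and minimized by concentrated distributions.

- Uniform distributions have maximum entropy log₂(3) = 1.5850 bits
- The more "peaked" or concentrated a distribution, the lower its entropy

Entropies:
  H(A) = 0.6298 bits
  H(B) = 1.5850 bits
  H(C) = 1.4328 bits

Ranking: B > C > A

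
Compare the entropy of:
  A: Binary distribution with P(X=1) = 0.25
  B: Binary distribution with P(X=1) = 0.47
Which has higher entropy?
B

For binary distributions, entropy is maximized at p=0.5 and decreases as p moves toward 0 or 1.

H(A) = H(0.25) = 0.8113 bits
H(B) = H(0.47) = 0.9974 bits

Distribution B (p=0.47) is closer to uniform (p=0.5), so it has higher entropy.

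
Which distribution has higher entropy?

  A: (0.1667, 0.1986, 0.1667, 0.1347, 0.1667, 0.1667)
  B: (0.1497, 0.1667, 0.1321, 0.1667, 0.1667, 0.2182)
A

Both distributions are close to uniform, making this a harder comparison.

H(A) = 2.5761 bits
H(B) = 2.5676 bits

The distribution closer to uniform has higher entropy.
Answer: A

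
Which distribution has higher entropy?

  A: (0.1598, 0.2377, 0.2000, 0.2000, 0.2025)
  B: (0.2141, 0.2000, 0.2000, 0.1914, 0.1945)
B

Both distributions are close to uniform, making this a harder comparison.

H(A) = 2.3108 bits
H(B) = 2.3208 bits

The distribution closer to uniform has higher entropy.
Answer: B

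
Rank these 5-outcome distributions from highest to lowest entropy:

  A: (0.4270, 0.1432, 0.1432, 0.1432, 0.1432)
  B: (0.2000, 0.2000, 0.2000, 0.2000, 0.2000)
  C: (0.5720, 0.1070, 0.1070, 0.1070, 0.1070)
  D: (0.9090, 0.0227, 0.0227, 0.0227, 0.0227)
B > A > C > D

Key insight: Entropy is maximized by uniform distributions and minimized by concentrated distributions.

Entropies:
  H(A) = 2.1306 bits
  H(B) = 2.3219 bits
  H(C) = 1.8410 bits
  H(D) = 0.6218 bits

Ranking: B > A > C > D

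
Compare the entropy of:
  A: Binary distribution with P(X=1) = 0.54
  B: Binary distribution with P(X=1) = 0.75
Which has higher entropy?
A

For binary distributions, entropy is maximized at p=0.5 and decreases as p moves toward 0 or 1.

H(A) = H(0.54) = 0.9954 bits
H(B) = H(0.75) = 0.8113 bits

Distribution A (p=0.54) is closer to uniform (p=0.5), so it has higher entropy.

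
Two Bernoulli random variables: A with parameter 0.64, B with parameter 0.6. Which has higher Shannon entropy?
B

For binary distributions, entropy is maximized at p=0.5 and decreases as p moves toward 0 or 1.

H(A) = H(0.64) = 0.9427 bits
H(B) = H(0.6) = 0.9710 bits

Distribution B (p=0.6) is closer to uniform (p=0.5), so it has higher entropy.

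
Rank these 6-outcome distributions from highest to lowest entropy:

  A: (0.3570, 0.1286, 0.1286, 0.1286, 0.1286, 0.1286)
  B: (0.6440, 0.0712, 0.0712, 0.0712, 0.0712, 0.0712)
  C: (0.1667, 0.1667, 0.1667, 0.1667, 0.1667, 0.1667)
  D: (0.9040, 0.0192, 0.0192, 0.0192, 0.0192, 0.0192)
C > A > B > D

Key insight: Entropy is maximized by uniform distributions and minimized by concentrated distributions.

Entropies:
  H(A) = 2.4332 bits
  H(B) = 1.7659 bits
  H(C) = 2.5850 bits
  H(D) = 0.6791 bits

Ranking: C > A > B > D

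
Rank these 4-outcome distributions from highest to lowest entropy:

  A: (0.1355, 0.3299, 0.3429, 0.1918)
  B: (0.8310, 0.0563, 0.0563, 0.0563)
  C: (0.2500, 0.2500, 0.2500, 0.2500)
C > A > B

Key insight: Entropy is maximized by uniform distributions and minimized by concentrated distributions.

- Uniform distributions have maximum entropy log₂(4) = 2.0000 bits
- The more "peaked" or concentrated a distribution, the lower its entropy

Entropies:
  H(A) = 1.9049 bits
  H(B) = 0.9233 bits
  H(C) = 2.0000 bits

Ranking: C > A > B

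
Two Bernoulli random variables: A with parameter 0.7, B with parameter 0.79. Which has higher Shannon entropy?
A

For binary distributions, entropy is maximized at p=0.5 and decreases as p moves toward 0 or 1.

H(A) = H(0.7) = 0.8813 bits
H(B) = H(0.79) = 0.7415 bits

Distribution A (p=0.7) is closer to uniform (p=0.5), so it has higher entropy.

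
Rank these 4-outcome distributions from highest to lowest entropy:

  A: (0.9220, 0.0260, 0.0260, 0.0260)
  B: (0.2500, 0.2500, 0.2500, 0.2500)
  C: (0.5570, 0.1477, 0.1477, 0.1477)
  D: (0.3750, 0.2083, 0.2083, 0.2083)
B > D > C > A

Key insight: Entropy is maximized by uniform distributions and minimized by concentrated distributions.

Entropies:
  H(A) = 0.5187 bits
  H(B) = 2.0000 bits
  H(C) = 1.6927 bits
  H(D) = 1.9450 bits

Ranking: B > D > C > A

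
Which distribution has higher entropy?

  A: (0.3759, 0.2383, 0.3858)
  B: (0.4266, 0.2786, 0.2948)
B

Both distributions are close to uniform, making this a harder comparison.

H(A) = 1.5538 bits
H(B) = 1.5575 bits

The distribution closer to uniform has higher entropy.
Answer: B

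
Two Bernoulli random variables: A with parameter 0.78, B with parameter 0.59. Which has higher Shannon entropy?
B

For binary distributions, entropy is maximized at p=0.5 and decreases as p moves toward 0 or 1.

H(A) = H(0.78) = 0.7602 bits
H(B) = H(0.59) = 0.9765 bits

Distribution B (p=0.59) is closer to uniform (p=0.5), so it has higher entropy.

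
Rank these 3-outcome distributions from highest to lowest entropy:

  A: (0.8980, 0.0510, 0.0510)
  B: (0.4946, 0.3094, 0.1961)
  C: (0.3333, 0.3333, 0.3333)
C > B > A

Key insight: Entropy is maximized by uniform distributions and minimized by concentrated distributions.

- Uniform distributions have maximum entropy log₂(3) = 1.5850 bits
- The more "peaked" or concentrated a distribution, the lower its entropy

Entropies:
  H(A) = 0.5773 bits
  H(B) = 1.4869 bits
  H(C) = 1.5850 bits

Ranking: C > B > A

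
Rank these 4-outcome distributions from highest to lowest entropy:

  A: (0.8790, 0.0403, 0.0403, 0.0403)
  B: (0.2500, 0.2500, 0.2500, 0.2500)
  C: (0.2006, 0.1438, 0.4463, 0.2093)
B > C > A

Key insight: Entropy is maximized by uniform distributions and minimized by concentrated distributions.

- Uniform distributions have maximum entropy log₂(4) = 2.0000 bits
- The more "peaked" or concentrated a distribution, the lower its entropy

Entropies:
  H(A) = 0.7240 bits
  H(B) = 2.0000 bits
  H(C) = 1.8590 bits

Ranking: B > C > A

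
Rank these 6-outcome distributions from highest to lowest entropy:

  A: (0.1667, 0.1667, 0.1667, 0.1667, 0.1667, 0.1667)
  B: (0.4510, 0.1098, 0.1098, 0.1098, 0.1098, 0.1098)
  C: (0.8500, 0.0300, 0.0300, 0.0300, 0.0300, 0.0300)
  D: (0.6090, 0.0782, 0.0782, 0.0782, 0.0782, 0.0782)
A > B > D > C

Key insight: Entropy is maximized by uniform distributions and minimized by concentrated distributions.

Entropies:
  H(A) = 2.5850 bits
  H(B) = 2.2678 bits
  H(C) = 0.9581 bits
  H(D) = 1.8733 bits

Ranking: A > B > D > C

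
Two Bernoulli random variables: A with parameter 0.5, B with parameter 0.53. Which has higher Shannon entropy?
A

For binary distributions, entropy is maximized at p=0.5 and decreases as p moves toward 0 or 1.

H(A) = H(0.5) = 1.0000 bits
H(B) = H(0.53) = 0.9974 bits

Distribution A (p=0.5) is closer to uniform (p=0.5), so it has higher entropy.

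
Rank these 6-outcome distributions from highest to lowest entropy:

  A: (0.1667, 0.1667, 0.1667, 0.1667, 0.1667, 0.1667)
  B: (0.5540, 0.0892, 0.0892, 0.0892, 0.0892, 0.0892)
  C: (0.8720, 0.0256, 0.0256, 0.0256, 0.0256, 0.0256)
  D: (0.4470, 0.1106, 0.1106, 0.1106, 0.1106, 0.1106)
A > D > B > C

Key insight: Entropy is maximized by uniform distributions and minimized by concentrated distributions.

Entropies:
  H(A) = 2.5850 bits
  H(B) = 2.0271 bits
  H(C) = 0.8491 bits
  H(D) = 2.2759 bits

Ranking: A > D > B > C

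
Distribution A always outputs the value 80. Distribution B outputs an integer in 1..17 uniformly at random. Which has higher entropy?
B

A is deterministic, so H(A) = 0. B is uniform over 17 outcomes, so H(B) = log₂(17) = 4.087 bits. Any distribution with genuine randomness has higher entropy than a deterministic one.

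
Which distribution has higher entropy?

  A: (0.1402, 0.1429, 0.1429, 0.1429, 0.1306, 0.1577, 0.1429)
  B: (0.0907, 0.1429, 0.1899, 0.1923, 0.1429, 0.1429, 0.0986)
A

Both distributions are close to uniform, making this a harder comparison.

H(A) = 2.8055 bits
H(B) = 2.7592 bits

The distribution closer to uniform has higher entropy.
Answer: A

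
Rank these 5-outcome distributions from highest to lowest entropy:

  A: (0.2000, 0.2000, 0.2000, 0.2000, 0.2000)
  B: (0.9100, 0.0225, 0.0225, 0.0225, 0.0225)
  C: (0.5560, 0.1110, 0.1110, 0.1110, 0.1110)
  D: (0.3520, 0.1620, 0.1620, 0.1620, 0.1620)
A > D > C > B

Key insight: Entropy is maximized by uniform distributions and minimized by concentrated distributions.

Entropies:
  H(A) = 2.3219 bits
  H(B) = 0.6165 bits
  H(C) = 1.8789 bits
  H(D) = 2.2318 bits

Ranking: A > D > C > B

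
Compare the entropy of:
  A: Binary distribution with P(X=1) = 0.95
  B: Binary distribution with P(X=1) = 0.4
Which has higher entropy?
B

For binary distributions, entropy is maximized at p=0.5 and decreases as p moves toward 0 or 1.

H(A) = H(0.95) = 0.2864 bits
H(B) = H(0.4) = 0.9710 bits

Distribution B (p=0.4) is closer to uniform (p=0.5), so it has higher entropy.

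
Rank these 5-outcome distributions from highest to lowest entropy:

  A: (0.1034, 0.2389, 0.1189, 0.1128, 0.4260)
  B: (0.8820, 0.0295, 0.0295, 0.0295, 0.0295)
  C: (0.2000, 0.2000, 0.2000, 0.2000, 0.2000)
C > A > B

Key insight: Entropy is maximized by uniform distributions and minimized by concentrated distributions.

- Uniform distributions have maximum entropy log₂(5) = 2.3219 bits
- The more "peaked" or concentrated a distribution, the lower its entropy

Entropies:
  H(A) = 2.0768 bits
  H(B) = 0.7596 bits
  H(C) = 2.3219 bits

Ranking: C > A > B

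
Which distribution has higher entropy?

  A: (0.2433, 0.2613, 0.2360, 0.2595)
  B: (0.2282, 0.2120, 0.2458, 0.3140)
A

Both distributions are close to uniform, making this a harder comparison.

H(A) = 1.9987 bits
H(B) = 1.9832 bits

The distribution closer to uniform has higher entropy.
Answer: A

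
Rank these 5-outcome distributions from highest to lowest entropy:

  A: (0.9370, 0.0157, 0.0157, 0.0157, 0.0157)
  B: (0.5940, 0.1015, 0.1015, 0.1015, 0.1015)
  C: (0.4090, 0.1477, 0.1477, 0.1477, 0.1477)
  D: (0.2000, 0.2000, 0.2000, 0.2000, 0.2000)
D > C > B > A

Key insight: Entropy is maximized by uniform distributions and minimized by concentrated distributions.

Entropies:
  H(A) = 0.4652 bits
  H(B) = 1.7864 bits
  H(C) = 2.1580 bits
  H(D) = 2.3219 bits

Ranking: D > C > B > A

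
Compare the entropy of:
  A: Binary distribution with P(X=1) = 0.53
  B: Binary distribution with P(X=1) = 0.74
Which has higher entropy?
A

For binary distributions, entropy is maximized at p=0.5 and decreases as p moves toward 0 or 1.

H(A) = H(0.53) = 0.9974 bits
H(B) = H(0.74) = 0.8267 bits

Distribution A (p=0.53) is closer to uniform (p=0.5), so it has higher entropy.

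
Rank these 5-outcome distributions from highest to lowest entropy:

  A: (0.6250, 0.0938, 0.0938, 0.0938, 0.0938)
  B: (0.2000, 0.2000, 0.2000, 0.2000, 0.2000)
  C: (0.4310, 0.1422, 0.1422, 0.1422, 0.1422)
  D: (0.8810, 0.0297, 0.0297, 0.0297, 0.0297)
B > C > A > D

Key insight: Entropy is maximized by uniform distributions and minimized by concentrated distributions.

Entropies:
  H(A) = 1.7044 bits
  H(B) = 2.3219 bits
  H(C) = 2.1242 bits
  H(D) = 0.7645 bits

Ranking: B > C > A > D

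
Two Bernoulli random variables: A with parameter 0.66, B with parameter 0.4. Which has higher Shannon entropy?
B

For binary distributions, entropy is maximized at p=0.5 and decreases as p moves toward 0 or 1.

H(A) = H(0.66) = 0.9248 bits
H(B) = H(0.4) = 0.9710 bits

Distribution B (p=0.4) is closer to uniform (p=0.5), so it has higher entropy.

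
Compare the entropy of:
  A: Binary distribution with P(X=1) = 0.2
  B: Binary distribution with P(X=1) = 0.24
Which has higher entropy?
B

For binary distributions, entropy is maximized at p=0.5 and decreases as p moves toward 0 or 1.

H(A) = H(0.2) = 0.7219 bits
H(B) = H(0.24) = 0.7950 bits

Distribution B (p=0.24) is closer to uniform (p=0.5), so it has higher entropy.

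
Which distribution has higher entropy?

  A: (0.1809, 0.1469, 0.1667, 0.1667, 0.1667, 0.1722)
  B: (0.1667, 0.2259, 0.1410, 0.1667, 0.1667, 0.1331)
A

Both distributions are close to uniform, making this a harder comparison.

H(A) = 2.5822 bits
H(B) = 2.5631 bits

The distribution closer to uniform has higher entropy.
Answer: A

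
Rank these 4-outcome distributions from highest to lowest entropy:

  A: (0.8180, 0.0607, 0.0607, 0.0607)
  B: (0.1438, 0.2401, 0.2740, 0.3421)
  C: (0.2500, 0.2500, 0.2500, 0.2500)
C > B > A

Key insight: Entropy is maximized by uniform distributions and minimized by concentrated distributions.

- Uniform distributions have maximum entropy log₂(4) = 2.0000 bits
- The more "peaked" or concentrated a distribution, the lower its entropy

Entropies:
  H(A) = 0.9729 bits
  H(B) = 1.9377 bits
  H(C) = 2.0000 bits

Ranking: C > B > A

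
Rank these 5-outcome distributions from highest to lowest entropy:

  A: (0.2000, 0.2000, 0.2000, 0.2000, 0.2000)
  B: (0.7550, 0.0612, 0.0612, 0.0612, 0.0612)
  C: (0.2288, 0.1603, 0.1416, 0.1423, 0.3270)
A > C > B

Key insight: Entropy is maximized by uniform distributions and minimized by concentrated distributions.

- Uniform distributions have maximum entropy log₂(5) = 2.3219 bits
- The more "peaked" or concentrated a distribution, the lower its entropy

Entropies:
  H(A) = 2.3219 bits
  H(B) = 1.2933 bits
  H(C) = 2.2372 bits

Ranking: A > C > B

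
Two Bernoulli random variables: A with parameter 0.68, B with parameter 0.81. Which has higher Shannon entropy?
A

For binary distributions, entropy is maximized at p=0.5 and decreases as p moves toward 0 or 1.

H(A) = H(0.68) = 0.9044 bits
H(B) = H(0.81) = 0.7015 bits

Distribution A (p=0.68) is closer to uniform (p=0.5), so it has higher entropy.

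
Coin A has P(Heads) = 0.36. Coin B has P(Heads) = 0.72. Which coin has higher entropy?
A

For binary distributions, entropy is maximized at p=0.5 and decreases as p moves toward 0 or 1.

H(A) = H(0.36) = 0.9427 bits
H(B) = H(0.72) = 0.8555 bits

Distribution A (p=0.36) is closer to uniform (p=0.5), so it has higher entropy.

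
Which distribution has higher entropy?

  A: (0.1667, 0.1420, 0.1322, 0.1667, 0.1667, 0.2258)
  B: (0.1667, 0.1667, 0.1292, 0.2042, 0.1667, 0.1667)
B

Both distributions are close to uniform, making this a harder comparison.

H(A) = 2.5631 bits
H(B) = 2.5727 bits

The distribution closer to uniform has higher entropy.
Answer: B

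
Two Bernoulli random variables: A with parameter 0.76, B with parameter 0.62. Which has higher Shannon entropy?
B

For binary distributions, entropy is maximized at p=0.5 and decreases as p moves toward 0 or 1.

H(A) = H(0.76) = 0.7950 bits
H(B) = H(0.62) = 0.9580 bits

Distribution B (p=0.62) is closer to uniform (p=0.5), so it has higher entropy.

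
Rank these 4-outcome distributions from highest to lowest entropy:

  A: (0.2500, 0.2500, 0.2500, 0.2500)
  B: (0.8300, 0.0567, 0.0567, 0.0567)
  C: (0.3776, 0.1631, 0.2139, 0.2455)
A > C > B

Key insight: Entropy is maximized by uniform distributions and minimized by concentrated distributions.

- Uniform distributions have maximum entropy log₂(4) = 2.0000 bits
- The more "peaked" or concentrated a distribution, the lower its entropy

Entropies:
  H(A) = 2.0000 bits
  H(B) = 0.9271 bits
  H(C) = 1.9306 bits

Ranking: A > C > B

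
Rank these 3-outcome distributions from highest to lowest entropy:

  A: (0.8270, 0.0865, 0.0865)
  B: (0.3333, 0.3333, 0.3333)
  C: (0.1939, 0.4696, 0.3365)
B > C > A

Key insight: Entropy is maximized by uniform distributions and minimized by concentrated distributions.

- Uniform distributions have maximum entropy log₂(3) = 1.5850 bits
- The more "peaked" or concentrated a distribution, the lower its entropy

Entropies:
  H(A) = 0.8375 bits
  H(B) = 1.5850 bits
  H(C) = 1.4997 bits

Ranking: B > C > A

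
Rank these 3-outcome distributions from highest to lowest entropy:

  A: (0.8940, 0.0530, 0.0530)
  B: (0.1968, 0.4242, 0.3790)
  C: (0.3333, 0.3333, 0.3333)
C > B > A

Key insight: Entropy is maximized by uniform distributions and minimized by concentrated distributions.

- Uniform distributions have maximum entropy log₂(3) = 1.5850 bits
- The more "peaked" or concentrated a distribution, the lower its entropy

Entropies:
  H(A) = 0.5937 bits
  H(B) = 1.5168 bits
  H(C) = 1.5850 bits

Ranking: C > B > A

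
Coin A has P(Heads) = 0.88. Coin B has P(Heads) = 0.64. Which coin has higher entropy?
B

For binary distributions, entropy is maximized at p=0.5 and decreases as p moves toward 0 or 1.

H(A) = H(0.88) = 0.5294 bits
H(B) = H(0.64) = 0.9427 bits

Distribution B (p=0.64) is closer to uniform (p=0.5), so it has higher entropy.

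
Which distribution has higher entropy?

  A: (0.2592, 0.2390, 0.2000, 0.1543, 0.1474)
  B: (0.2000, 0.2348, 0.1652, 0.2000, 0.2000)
B

Both distributions are close to uniform, making this a harder comparison.

H(A) = 2.2861 bits
H(B) = 2.3132 bits

The distribution closer to uniform has higher entropy.
Answer: B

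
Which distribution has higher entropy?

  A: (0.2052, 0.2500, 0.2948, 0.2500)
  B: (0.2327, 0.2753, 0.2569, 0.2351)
B

Both distributions are close to uniform, making this a harder comparison.

H(A) = 1.9883 bits
H(B) = 1.9965 bits

The distribution closer to uniform has higher entropy.
Answer: B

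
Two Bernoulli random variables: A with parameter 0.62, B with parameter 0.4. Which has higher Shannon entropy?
B

For binary distributions, entropy is maximized at p=0.5 and decreases as p moves toward 0 or 1.

H(A) = H(0.62) = 0.9580 bits
H(B) = H(0.4) = 0.9710 bits

Distribution B (p=0.4) is closer to uniform (p=0.5), so it has higher entropy.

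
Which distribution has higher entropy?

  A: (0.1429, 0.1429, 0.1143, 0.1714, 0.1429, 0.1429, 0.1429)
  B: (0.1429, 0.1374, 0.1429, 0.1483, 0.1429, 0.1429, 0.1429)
B

Both distributions are close to uniform, making this a harder comparison.

H(A) = 2.7990 bits
H(B) = 2.8071 bits

The distribution closer to uniform has higher entropy.
Answer: B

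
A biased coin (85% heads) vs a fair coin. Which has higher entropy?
Fair coin

The fair coin is uniform (p=0.5), maximizing binary entropy at 1 bit. The biased coin has H(0.85) ≈ 0.610 bits — its outcome is more predictable, so its entropy is lower.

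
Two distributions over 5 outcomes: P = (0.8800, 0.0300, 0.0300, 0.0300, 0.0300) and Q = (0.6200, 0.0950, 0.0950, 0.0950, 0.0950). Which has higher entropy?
Q

P is highly concentrated on one outcome (88%), making it nearly deterministic. Q spreads its mass more evenly (max 62%). The more spread-out distribution has higher entropy: H(P) ≈ 0.769 bits, H(Q) ≈ 1.718 bits.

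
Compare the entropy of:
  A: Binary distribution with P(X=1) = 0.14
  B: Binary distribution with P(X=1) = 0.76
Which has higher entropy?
B

For binary distributions, entropy is maximized at p=0.5 and decreases as p moves toward 0 or 1.

H(A) = H(0.14) = 0.5842 bits
H(B) = H(0.76) = 0.7950 bits

Distribution B (p=0.76) is closer to uniform (p=0.5), so it has higher entropy.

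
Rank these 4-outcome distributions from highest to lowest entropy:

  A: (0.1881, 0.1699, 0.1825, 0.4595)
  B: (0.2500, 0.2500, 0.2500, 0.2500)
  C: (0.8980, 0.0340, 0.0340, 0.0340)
B > A > C

Key insight: Entropy is maximized by uniform distributions and minimized by concentrated distributions.

- Uniform distributions have maximum entropy log₂(4) = 2.0000 bits
- The more "peaked" or concentrated a distribution, the lower its entropy

Entropies:
  H(A) = 1.8513 bits
  H(B) = 2.0000 bits
  H(C) = 0.6370 bits

Ranking: B > A > C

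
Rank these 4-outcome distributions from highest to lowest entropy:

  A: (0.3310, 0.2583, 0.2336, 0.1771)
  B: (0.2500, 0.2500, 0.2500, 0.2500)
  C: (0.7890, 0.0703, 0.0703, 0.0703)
B > A > C

Key insight: Entropy is maximized by uniform distributions and minimized by concentrated distributions.

- Uniform distributions have maximum entropy log₂(4) = 2.0000 bits
- The more "peaked" or concentrated a distribution, the lower its entropy

Entropies:
  H(A) = 1.9648 bits
  H(B) = 2.0000 bits
  H(C) = 1.0778 bits

Ranking: B > A > C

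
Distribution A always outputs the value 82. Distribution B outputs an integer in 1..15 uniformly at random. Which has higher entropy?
B

A is deterministic, so H(A) = 0. B is uniform over 15 outcomes, so H(B) = log₂(15) = 3.907 bits. Any distribution with genuine randomness has higher entropy than a deterministic one.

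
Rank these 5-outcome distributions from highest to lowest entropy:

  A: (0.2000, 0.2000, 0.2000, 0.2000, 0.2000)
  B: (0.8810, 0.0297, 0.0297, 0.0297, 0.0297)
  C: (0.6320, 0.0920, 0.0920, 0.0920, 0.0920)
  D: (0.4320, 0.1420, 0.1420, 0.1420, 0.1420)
A > D > C > B

Key insight: Entropy is maximized by uniform distributions and minimized by concentrated distributions.

Entropies:
  H(A) = 2.3219 bits
  H(B) = 0.7645 bits
  H(C) = 1.6851 bits
  H(D) = 2.1226 bits

Ranking: A > D > C > B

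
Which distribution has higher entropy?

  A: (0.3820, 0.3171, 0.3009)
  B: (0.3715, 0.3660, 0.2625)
A

Both distributions are close to uniform, making this a harder comparison.

H(A) = 1.5771 bits
H(B) = 1.5680 bits

The distribution closer to uniform has higher entropy.
Answer: A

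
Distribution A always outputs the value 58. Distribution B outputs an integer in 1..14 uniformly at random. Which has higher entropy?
B

A is deterministic, so H(A) = 0. B is uniform over 14 outcomes, so H(B) = log₂(14) = 3.807 bits. Any distribution with genuine randomness has higher entropy than a deterministic one.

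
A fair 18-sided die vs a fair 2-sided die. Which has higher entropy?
18-sided die

Both are uniform distributions; for uniform over n outcomes, H = log₂(n). H(18-sided) = log₂(18) = 4.170 bits and H(2-sided) = log₂(2) = 1.000 bits. More outcomes in a uniform distribution means higher entropy.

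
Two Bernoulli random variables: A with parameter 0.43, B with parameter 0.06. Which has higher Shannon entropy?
A

For binary distributions, entropy is maximized at p=0.5 and decreases as p moves toward 0 or 1.

H(A) = H(0.43) = 0.9858 bits
H(B) = H(0.06) = 0.3274 bits

Distribution A (p=0.43) is closer to uniform (p=0.5), so it has higher entropy.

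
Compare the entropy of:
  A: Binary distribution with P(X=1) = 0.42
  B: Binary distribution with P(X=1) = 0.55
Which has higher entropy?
B

For binary distributions, entropy is maximized at p=0.5 and decreases as p moves toward 0 or 1.

H(A) = H(0.42) = 0.9815 bits
H(B) = H(0.55) = 0.9928 bits

Distribution B (p=0.55) is closer to uniform (p=0.5), so it has higher entropy.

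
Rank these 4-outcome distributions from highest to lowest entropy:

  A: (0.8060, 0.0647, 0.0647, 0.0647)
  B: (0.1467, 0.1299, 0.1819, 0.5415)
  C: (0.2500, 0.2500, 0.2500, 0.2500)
C > B > A

Key insight: Entropy is maximized by uniform distributions and minimized by concentrated distributions.

- Uniform distributions have maximum entropy log₂(4) = 2.0000 bits
- The more "peaked" or concentrated a distribution, the lower its entropy

Entropies:
  H(A) = 1.0172 bits
  H(B) = 1.7152 bits
  H(C) = 2.0000 bits

Ranking: C > B > A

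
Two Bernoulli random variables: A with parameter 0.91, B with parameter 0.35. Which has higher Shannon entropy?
B

For binary distributions, entropy is maximized at p=0.5 and decreases as p moves toward 0 or 1.

H(A) = H(0.91) = 0.4365 bits
H(B) = H(0.35) = 0.9341 bits

Distribution B (p=0.35) is closer to uniform (p=0.5), so it has higher entropy.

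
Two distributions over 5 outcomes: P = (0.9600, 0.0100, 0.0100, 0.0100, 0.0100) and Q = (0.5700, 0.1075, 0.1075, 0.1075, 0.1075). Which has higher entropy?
Q

P is highly concentrated on one outcome (96%), making it nearly deterministic. Q spreads its mass more evenly (max 57%). The more spread-out distribution has higher entropy: H(P) ≈ 0.322 bits, H(Q) ≈ 1.846 bits.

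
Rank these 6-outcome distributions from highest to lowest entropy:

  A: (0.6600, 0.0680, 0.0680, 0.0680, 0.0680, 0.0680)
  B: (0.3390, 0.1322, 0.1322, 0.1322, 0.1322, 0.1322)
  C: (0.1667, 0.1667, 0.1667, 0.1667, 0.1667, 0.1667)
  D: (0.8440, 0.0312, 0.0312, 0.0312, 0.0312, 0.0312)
C > B > A > D

Key insight: Entropy is maximized by uniform distributions and minimized by concentrated distributions.

Entropies:
  H(A) = 1.7143 bits
  H(B) = 2.4587 bits
  H(C) = 2.5850 bits
  H(D) = 0.9869 bits

Ranking: C > B > A > D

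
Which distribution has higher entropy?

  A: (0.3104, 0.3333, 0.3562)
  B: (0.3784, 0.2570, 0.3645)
A

Both distributions are close to uniform, making this a harder comparison.

H(A) = 1.5827 bits
H(B) = 1.5650 bits

The distribution closer to uniform has higher entropy.
Answer: A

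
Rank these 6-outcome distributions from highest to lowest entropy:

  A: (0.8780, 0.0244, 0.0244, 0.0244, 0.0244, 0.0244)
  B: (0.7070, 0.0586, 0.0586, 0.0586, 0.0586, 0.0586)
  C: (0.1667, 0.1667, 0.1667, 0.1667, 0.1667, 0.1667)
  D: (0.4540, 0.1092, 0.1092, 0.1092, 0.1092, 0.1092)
C > D > B > A

Key insight: Entropy is maximized by uniform distributions and minimized by concentrated distributions.

Entropies:
  H(A) = 0.8184 bits
  H(B) = 1.5529 bits
  H(C) = 2.5850 bits
  H(D) = 2.2617 bits

Ranking: C > D > B > A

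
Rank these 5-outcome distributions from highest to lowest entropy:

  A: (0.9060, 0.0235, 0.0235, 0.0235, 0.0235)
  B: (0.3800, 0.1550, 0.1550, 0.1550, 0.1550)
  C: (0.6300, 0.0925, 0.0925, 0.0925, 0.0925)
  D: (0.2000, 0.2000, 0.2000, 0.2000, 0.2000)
D > B > C > A

Key insight: Entropy is maximized by uniform distributions and minimized by concentrated distributions.

Entropies:
  H(A) = 0.6377 bits
  H(B) = 2.1980 bits
  H(C) = 1.6907 bits
  H(D) = 2.3219 bits

Ranking: D > B > C > A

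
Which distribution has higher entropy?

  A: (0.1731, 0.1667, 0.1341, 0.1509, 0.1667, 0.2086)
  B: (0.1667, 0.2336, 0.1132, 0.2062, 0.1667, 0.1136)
A

Both distributions are close to uniform, making this a harder comparison.

H(A) = 2.5717 bits
H(B) = 2.5338 bits

The distribution closer to uniform has higher entropy.
Answer: A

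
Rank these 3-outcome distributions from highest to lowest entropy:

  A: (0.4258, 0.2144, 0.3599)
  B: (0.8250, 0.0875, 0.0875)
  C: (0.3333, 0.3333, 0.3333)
C > A > B

Key insight: Entropy is maximized by uniform distributions and minimized by concentrated distributions.

- Uniform distributions have maximum entropy log₂(3) = 1.5850 bits
- The more "peaked" or concentrated a distribution, the lower its entropy

Entropies:
  H(A) = 1.5314 bits
  H(B) = 0.8440 bits
  H(C) = 1.5850 bits

Ranking: C > A > B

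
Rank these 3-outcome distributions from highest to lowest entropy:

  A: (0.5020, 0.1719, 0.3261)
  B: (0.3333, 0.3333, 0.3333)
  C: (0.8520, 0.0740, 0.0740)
B > A > C

Key insight: Entropy is maximized by uniform distributions and minimized by concentrated distributions.

- Uniform distributions have maximum entropy log₂(3) = 1.5850 bits
- The more "peaked" or concentrated a distribution, the lower its entropy

Entropies:
  H(A) = 1.4630 bits
  H(B) = 1.5850 bits
  H(C) = 0.7528 bits

Ranking: B > A > C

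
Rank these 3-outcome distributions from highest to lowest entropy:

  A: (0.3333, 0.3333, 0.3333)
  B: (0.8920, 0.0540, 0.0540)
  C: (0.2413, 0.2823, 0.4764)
A > C > B

Key insight: Entropy is maximized by uniform distributions and minimized by concentrated distributions.

- Uniform distributions have maximum entropy log₂(3) = 1.5850 bits
- The more "peaked" or concentrated a distribution, the lower its entropy

Entropies:
  H(A) = 1.5850 bits
  H(B) = 0.6019 bits
  H(C) = 1.5196 bits

Ranking: A > C > B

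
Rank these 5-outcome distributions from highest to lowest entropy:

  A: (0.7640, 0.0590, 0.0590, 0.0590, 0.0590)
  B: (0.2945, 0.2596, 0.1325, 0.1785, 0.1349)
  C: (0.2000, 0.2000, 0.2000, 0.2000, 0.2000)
C > B > A

Key insight: Entropy is maximized by uniform distributions and minimized by concentrated distributions.

- Uniform distributions have maximum entropy log₂(5) = 2.3219 bits
- The more "peaked" or concentrated a distribution, the lower its entropy

Entropies:
  H(A) = 1.2603 bits
  H(B) = 2.2445 bits
  H(C) = 2.3219 bits

Ranking: C > B > A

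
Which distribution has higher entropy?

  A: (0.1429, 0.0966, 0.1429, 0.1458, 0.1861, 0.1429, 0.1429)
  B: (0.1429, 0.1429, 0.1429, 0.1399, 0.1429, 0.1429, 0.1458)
B

Both distributions are close to uniform, making this a harder comparison.

H(A) = 2.7865 bits
H(B) = 2.8073 bits

The distribution closer to uniform has higher entropy.
Answer: B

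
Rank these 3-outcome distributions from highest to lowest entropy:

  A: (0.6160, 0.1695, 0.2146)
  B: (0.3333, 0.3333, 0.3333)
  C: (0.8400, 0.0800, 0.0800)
B > A > C

Key insight: Entropy is maximized by uniform distributions and minimized by concentrated distributions.

- Uniform distributions have maximum entropy log₂(3) = 1.5850 bits
- The more "peaked" or concentrated a distribution, the lower its entropy

Entropies:
  H(A) = 1.3411 bits
  H(B) = 1.5850 bits
  H(C) = 0.7943 bits

Ranking: B > A > C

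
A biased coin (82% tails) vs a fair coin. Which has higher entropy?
Fair coin

The fair coin is uniform (p=0.5), maximizing binary entropy at 1 bit. The biased coin has H(0.82) ≈ 0.680 bits — its outcome is more predictable, so its entropy is lower.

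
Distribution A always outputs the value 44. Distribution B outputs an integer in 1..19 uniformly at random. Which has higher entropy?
B

A is deterministic, so H(A) = 0. B is uniform over 19 outcomes, so H(B) = log₂(19) = 4.248 bits. Any distribution with genuine randomness has higher entropy than a deterministic one.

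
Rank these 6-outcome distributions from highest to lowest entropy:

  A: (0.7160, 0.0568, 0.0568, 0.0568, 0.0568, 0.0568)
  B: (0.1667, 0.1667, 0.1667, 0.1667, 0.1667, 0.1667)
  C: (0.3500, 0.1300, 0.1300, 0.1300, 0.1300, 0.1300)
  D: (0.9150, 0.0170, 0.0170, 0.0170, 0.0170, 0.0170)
B > C > A > D

Key insight: Entropy is maximized by uniform distributions and minimized by concentrated distributions.

Entropies:
  H(A) = 1.5203 bits
  H(B) = 2.5850 bits
  H(C) = 2.4433 bits
  H(D) = 0.6169 bits

Ranking: B > C > A > D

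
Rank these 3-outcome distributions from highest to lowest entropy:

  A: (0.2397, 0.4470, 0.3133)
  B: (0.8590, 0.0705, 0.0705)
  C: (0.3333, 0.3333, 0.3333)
C > A > B

Key insight: Entropy is maximized by uniform distributions and minimized by concentrated distributions.

- Uniform distributions have maximum entropy log₂(3) = 1.5850 bits
- The more "peaked" or concentrated a distribution, the lower its entropy

Entropies:
  H(A) = 1.5378 bits
  H(B) = 0.7279 bits
  H(C) = 1.5850 bits

Ranking: C > A > B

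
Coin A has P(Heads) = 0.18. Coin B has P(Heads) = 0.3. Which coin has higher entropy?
B

For binary distributions, entropy is maximized at p=0.5 and decreases as p moves toward 0 or 1.

H(A) = H(0.18) = 0.6801 bits
H(B) = H(0.3) = 0.8813 bits

Distribution B (p=0.3) is closer to uniform (p=0.5), so it has higher entropy.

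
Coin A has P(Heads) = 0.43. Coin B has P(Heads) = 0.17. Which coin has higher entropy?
A

For binary distributions, entropy is maximized at p=0.5 and decreases as p moves toward 0 or 1.

H(A) = H(0.43) = 0.9858 bits
H(B) = H(0.17) = 0.6577 bits

Distribution A (p=0.43) is closer to uniform (p=0.5), so it has higher entropy.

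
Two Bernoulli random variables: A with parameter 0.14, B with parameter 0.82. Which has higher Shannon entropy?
B

For binary distributions, entropy is maximized at p=0.5 and decreases as p moves toward 0 or 1.

H(A) = H(0.14) = 0.5842 bits
H(B) = H(0.82) = 0.6801 bits

Distribution B (p=0.82) is closer to uniform (p=0.5), so it has higher entropy.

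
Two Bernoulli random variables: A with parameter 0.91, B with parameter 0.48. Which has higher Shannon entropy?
B

For binary distributions, entropy is maximized at p=0.5 and decreases as p moves toward 0 or 1.

H(A) = H(0.91) = 0.4365 bits
H(B) = H(0.48) = 0.9988 bits

Distribution B (p=0.48) is closer to uniform (p=0.5), so it has higher entropy.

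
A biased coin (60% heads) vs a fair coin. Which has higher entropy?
Fair coin

The fair coin is uniform (p=0.5), maximizing binary entropy at 1 bit. The biased coin has H(0.60) ≈ 0.971 bits — its outcome is more predictable, so its entropy is lower.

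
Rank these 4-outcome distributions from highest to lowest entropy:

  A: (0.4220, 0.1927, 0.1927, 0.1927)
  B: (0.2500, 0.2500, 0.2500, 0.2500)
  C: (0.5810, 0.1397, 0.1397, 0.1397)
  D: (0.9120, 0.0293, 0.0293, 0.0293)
B > A > C > D

Key insight: Entropy is maximized by uniform distributions and minimized by concentrated distributions.

Entropies:
  H(A) = 1.8985 bits
  H(B) = 2.0000 bits
  H(C) = 1.6451 bits
  H(D) = 0.5692 bits

Ranking: B > A > C > D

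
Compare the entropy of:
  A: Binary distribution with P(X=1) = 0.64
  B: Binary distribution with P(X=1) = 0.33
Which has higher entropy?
A

For binary distributions, entropy is maximized at p=0.5 and decreases as p moves toward 0 or 1.

H(A) = H(0.64) = 0.9427 bits
H(B) = H(0.33) = 0.9149 bits

Distribution A (p=0.64) is closer to uniform (p=0.5), so it has higher entropy.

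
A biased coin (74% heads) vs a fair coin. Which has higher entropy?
Fair coin

The fair coin is uniform (p=0.5), maximizing binary entropy at 1 bit. The biased coin has H(0.74) ≈ 0.827 bits — its outcome is more predictable, so its entropy is lower.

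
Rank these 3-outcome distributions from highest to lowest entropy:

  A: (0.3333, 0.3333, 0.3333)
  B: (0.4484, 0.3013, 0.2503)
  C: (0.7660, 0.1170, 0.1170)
A > B > C

Key insight: Entropy is maximized by uniform distributions and minimized by concentrated distributions.

- Uniform distributions have maximum entropy log₂(3) = 1.5850 bits
- The more "peaked" or concentrated a distribution, the lower its entropy

Entropies:
  H(A) = 1.5850 bits
  H(B) = 1.5405 bits
  H(C) = 1.0189 bits

Ranking: A > B > C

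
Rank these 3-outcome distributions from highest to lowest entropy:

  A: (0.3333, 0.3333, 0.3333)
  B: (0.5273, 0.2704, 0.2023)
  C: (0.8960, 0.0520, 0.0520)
A > B > C

Key insight: Entropy is maximized by uniform distributions and minimized by concentrated distributions.

- Uniform distributions have maximum entropy log₂(3) = 1.5850 bits
- The more "peaked" or concentrated a distribution, the lower its entropy

Entropies:
  H(A) = 1.5850 bits
  H(B) = 1.4635 bits
  H(C) = 0.5855 bits

Ranking: A > B > C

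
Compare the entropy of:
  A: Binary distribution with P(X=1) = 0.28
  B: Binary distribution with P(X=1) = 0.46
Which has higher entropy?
B

For binary distributions, entropy is maximized at p=0.5 and decreases as p moves toward 0 or 1.

H(A) = H(0.28) = 0.8555 bits
H(B) = H(0.46) = 0.9954 bits

Distribution B (p=0.46) is closer to uniform (p=0.5), so it has higher entropy.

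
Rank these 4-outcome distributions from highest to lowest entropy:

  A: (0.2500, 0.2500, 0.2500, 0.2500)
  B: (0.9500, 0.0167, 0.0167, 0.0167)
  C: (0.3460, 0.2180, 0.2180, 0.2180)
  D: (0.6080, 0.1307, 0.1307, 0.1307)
A > C > D > B

Key insight: Entropy is maximized by uniform distributions and minimized by concentrated distributions.

Entropies:
  H(A) = 2.0000 bits
  H(B) = 0.3656 bits
  H(C) = 1.9670 bits
  H(D) = 1.5874 bits

Ranking: A > C > D > B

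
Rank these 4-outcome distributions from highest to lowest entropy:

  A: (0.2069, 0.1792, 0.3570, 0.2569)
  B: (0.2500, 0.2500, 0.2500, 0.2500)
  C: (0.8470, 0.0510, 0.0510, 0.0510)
B > A > C

Key insight: Entropy is maximized by uniform distributions and minimized by concentrated distributions.

- Uniform distributions have maximum entropy log₂(4) = 2.0000 bits
- The more "peaked" or concentrated a distribution, the lower its entropy

Entropies:
  H(A) = 1.9489 bits
  H(B) = 2.0000 bits
  H(C) = 0.8598 bits

Ranking: B > A > C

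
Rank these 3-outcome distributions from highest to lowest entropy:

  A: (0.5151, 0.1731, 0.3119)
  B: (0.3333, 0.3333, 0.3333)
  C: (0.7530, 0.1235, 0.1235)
B > A > C

Key insight: Entropy is maximized by uniform distributions and minimized by concentrated distributions.

- Uniform distributions have maximum entropy log₂(3) = 1.5850 bits
- The more "peaked" or concentrated a distribution, the lower its entropy

Entropies:
  H(A) = 1.4552 bits
  H(B) = 1.5850 bits
  H(C) = 1.0535 bits

Ranking: B > A > C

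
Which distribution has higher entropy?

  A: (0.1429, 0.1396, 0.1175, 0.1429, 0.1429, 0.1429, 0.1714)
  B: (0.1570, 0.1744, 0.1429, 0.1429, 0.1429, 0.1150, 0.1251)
A

Both distributions are close to uniform, making this a harder comparison.

H(A) = 2.8000 bits
H(B) = 2.7958 bits

The distribution closer to uniform has higher entropy.
Answer: A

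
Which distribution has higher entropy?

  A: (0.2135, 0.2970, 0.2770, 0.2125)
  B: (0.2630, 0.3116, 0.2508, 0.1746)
A

Both distributions are close to uniform, making this a harder comparison.

H(A) = 1.9836 bits
H(B) = 1.9710 bits

The distribution closer to uniform has higher entropy.
Answer: A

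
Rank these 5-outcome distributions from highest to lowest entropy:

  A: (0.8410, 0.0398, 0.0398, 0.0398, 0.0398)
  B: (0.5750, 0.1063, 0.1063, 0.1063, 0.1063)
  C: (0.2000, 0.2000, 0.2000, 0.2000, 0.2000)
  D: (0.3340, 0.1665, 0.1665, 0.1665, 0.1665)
C > D > B > A

Key insight: Entropy is maximized by uniform distributions and minimized by concentrated distributions.

Entropies:
  H(A) = 0.9499 bits
  H(B) = 1.8337 bits
  H(C) = 2.3219 bits
  H(D) = 2.2510 bits

Ranking: C > D > B > A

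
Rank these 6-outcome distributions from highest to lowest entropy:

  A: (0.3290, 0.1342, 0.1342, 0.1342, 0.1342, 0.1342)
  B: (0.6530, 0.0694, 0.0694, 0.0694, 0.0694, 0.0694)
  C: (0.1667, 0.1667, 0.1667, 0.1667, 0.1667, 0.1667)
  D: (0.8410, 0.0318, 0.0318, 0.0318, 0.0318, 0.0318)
C > A > B > D

Key insight: Entropy is maximized by uniform distributions and minimized by concentrated distributions.

Entropies:
  H(A) = 2.4719 bits
  H(B) = 1.7371 bits
  H(C) = 2.5850 bits
  H(D) = 1.0011 bits

Ranking: C > A > B > D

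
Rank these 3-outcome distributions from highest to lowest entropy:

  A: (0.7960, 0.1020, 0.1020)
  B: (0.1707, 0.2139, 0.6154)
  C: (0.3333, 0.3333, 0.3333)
C > B > A

Key insight: Entropy is maximized by uniform distributions and minimized by concentrated distributions.

- Uniform distributions have maximum entropy log₂(3) = 1.5850 bits
- The more "peaked" or concentrated a distribution, the lower its entropy

Entropies:
  H(A) = 0.9339 bits
  H(B) = 1.3424 bits
  H(C) = 1.5850 bits

Ranking: C > B > A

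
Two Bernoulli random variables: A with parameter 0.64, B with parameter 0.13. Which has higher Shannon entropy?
A

For binary distributions, entropy is maximized at p=0.5 and decreases as p moves toward 0 or 1.

H(A) = H(0.64) = 0.9427 bits
H(B) = H(0.13) = 0.5574 bits

Distribution A (p=0.64) is closer to uniform (p=0.5), so it has higher entropy.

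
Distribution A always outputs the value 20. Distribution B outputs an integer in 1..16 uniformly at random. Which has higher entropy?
B

A is deterministic, so H(A) = 0. B is uniform over 16 outcomes, so H(B) = log₂(16) = 4.000 bits. Any distribution with genuine randomness has higher entropy than a deterministic one.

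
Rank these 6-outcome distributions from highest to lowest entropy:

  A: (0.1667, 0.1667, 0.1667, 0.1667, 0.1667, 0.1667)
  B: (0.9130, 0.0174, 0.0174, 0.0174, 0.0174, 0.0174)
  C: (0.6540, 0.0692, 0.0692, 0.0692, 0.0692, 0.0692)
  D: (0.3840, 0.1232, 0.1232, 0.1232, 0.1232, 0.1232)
A > D > C > B

Key insight: Entropy is maximized by uniform distributions and minimized by concentrated distributions.

Entropies:
  H(A) = 2.5850 bits
  H(B) = 0.6284 bits
  H(C) = 1.7338 bits
  H(D) = 2.3911 bits

Ranking: A > D > C > B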